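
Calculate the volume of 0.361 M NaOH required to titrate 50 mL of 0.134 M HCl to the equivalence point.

At equivalence: moles acid = moles base. moles HCl = 0.134 × 50/1000 = 0.0067 mol. V_base = moles / 0.361 × 1000 = 18.6 mL.

V_{base} = 18.6 mL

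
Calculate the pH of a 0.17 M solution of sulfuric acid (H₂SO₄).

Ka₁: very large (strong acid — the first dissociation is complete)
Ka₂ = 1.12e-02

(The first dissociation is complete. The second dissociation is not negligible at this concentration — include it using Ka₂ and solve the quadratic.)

First dissociation is complete: [H⁺]₀ = [HSO₄⁻]₀ = C = 0.17 M. Second dissociation HSO₄⁻ ⇌ H⁺ + SO₄²⁻: let x = [SO₄²⁻]. Ka₂ = (C + x)·x / (C − x) = 1.12e-02 → x² + (C + Ka₂)·x − Ka₂·C = 0 → x² + 0.18120·x − 1.904e-03 = 0. x = (−0.18120 + √(0.18120² + 4 × 1.904e-03)) / 2 = 9.9602e-03 M. [H⁺] = C + x = 0.17 + 9.9602e-03 = 1.7996e-01 M. pH = -log(1.7996e-01) = 0.74.

pH = 0.74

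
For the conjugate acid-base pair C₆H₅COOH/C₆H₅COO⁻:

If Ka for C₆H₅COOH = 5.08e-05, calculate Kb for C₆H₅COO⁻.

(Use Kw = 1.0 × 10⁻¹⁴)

For a conjugate pair Ka × Kb = Kw, so Kb = Kw/Ka = 1.0 × 10⁻¹⁴ / 5.08e-05 = 1.97e-10.

K_b = 1.97e-10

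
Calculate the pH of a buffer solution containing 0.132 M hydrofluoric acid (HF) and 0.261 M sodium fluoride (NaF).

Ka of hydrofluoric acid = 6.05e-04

pKa = -log(6.05e-04) = 3.22. pH = pKa + log([A⁻]/[HA]) = 3.22 + log(0.261/0.132)

pH = 3.51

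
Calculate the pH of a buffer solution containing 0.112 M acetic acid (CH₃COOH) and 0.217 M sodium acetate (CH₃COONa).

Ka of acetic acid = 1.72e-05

pKa = -log(1.72e-05) = 4.76. pH = pKa + log([A⁻]/[HA]) = 4.76 + log(0.217/0.112)

pH = 5.05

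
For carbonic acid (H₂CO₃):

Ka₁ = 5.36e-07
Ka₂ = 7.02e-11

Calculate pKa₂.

pKa₂ = -log(Ka₂) = -log(7.02e-11) = 10.15.

pK_{a2} = 10.15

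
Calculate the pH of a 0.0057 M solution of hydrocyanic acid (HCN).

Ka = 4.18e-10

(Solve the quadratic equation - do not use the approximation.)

x² + Ka×x - Ka×C = 0. Using quadratic formula: [H⁺] = 1.5434e-06

pH = 5.81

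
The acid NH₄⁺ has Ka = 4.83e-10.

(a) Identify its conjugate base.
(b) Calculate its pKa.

(a) The conjugate base is formed by removing one H⁺ from NH₄⁺, giving NH₃. (b) pKa = -log(Ka) = -log(4.83e-10) = 9.32.

Conjugate base: NH₃; pK_a = 9.32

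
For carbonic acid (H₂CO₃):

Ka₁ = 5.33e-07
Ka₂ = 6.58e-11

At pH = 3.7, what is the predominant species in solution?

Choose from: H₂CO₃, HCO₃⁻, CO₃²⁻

pKa₁ = 6.27, pKa₂ = 10.18. For a polyprotic acid the predominant species crosses at each pKa: below pKa_n the protonated form dominates, above it the deprotonated form does. At pH = 3.7, the predominant species is H₂CO₃.

H₂CO₃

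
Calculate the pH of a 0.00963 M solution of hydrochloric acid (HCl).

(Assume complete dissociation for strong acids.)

[H⁺] = 0.00963 M for strong acid. pH = -log[H⁺] = -log(0.00963)

pH = 2.02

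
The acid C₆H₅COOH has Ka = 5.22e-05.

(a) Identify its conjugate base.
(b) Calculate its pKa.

(a) The conjugate base is formed by removing one H⁺ from C₆H₅COOH, giving C₆H₅COO⁻. (b) pKa = -log(Ka) = -log(5.22e-05) = 4.28.

Conjugate base: C₆H₅COO⁻; pK_a = 4.28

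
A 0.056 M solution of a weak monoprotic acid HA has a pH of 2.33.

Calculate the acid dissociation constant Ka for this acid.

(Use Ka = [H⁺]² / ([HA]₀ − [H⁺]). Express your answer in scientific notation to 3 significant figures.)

[H⁺] = 10^(−pH) = 10^(−2.33) = 4.677e-03 M. For HA ⇌ H⁺ + A⁻, Ka = [H⁺][A⁻]/[HA] = [H⁺]² / ([HA]₀ − [H⁺]) = (4.677e-03)² / (0.056 − 4.677e-03) = 4.26e-04.

K_a = 4.26e-04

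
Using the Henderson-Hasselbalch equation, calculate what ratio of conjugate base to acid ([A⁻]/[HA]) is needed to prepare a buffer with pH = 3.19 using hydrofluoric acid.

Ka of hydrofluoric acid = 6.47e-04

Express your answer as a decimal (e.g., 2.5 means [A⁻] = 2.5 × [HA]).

pKa = -log(6.47e-04) = 3.1891. pH = pKa + log([A⁻]/[HA]), so log([A⁻]/[HA]) = pH − pKa = 3.19 − 3.1891 = 0.0009. [A⁻]/[HA] = 10^(0.0009) = 1.00

[A⁻]/[HA] = 1.00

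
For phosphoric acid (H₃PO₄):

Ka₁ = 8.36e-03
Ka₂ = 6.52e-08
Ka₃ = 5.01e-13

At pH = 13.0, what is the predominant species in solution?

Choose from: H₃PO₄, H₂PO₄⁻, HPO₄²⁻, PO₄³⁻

pKa₁ = 2.08, pKa₂ = 7.19, pKa₃ = 12.30. For a polyprotic acid the predominant species crosses at each pKa: below pKa_n the protonated form dominates, above it the deprotonated form does. At pH = 13.0, the predominant species is PO₄³⁻.

PO₄³⁻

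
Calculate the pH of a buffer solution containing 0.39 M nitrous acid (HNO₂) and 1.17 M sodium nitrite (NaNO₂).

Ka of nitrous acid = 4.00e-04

pKa = -log(4.00e-04) = 3.40. pH = pKa + log([A⁻]/[HA]) = 3.40 + log(1.17/0.39)

pH = 3.88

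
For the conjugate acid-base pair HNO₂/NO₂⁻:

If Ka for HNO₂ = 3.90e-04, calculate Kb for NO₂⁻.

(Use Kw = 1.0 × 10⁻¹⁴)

For a conjugate pair Ka × Kb = Kw, so Kb = Kw/Ka = 1.0 × 10⁻¹⁴ / 3.90e-04 = 2.56e-11.

K_b = 2.56e-11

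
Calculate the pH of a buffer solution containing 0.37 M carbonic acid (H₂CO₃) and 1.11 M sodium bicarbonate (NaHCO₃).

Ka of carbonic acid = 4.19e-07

pKa = -log(4.19e-07) = 6.38. pH = pKa + log([A⁻]/[HA]) = 6.38 + log(1.11/0.37)

pH = 6.85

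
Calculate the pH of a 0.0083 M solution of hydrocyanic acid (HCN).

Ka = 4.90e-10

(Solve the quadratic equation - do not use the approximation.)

x² + Ka×x - Ka×C = 0. Using quadratic formula: [H⁺] = 2.0164e-06

pH = 5.70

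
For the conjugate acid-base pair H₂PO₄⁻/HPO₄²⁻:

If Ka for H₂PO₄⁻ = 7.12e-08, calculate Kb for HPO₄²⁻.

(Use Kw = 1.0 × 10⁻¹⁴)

For a conjugate pair Ka × Kb = Kw, so Kb = Kw/Ka = 1.0 × 10⁻¹⁴ / 7.12e-08 = 1.40e-07.

K_b = 1.40e-07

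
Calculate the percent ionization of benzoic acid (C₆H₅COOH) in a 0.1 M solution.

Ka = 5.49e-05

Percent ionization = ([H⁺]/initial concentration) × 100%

Using Ka equilibrium: x² + Ka×x - Ka×C = 0. Solving: [H⁺] = 2.3158e-03. Percent = (2.3158e-03/0.1) × 100

Percent ionization = 2.32%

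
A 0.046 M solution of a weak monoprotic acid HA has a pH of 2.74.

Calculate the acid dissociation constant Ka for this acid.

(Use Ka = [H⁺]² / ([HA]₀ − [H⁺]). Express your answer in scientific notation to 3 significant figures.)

[H⁺] = 10^(−pH) = 10^(−2.74) = 1.820e-03 M. For HA ⇌ H⁺ + A⁻, Ka = [H⁺][A⁻]/[HA] = [H⁺]² / ([HA]₀ − [H⁺]) = (1.820e-03)² / (0.046 − 1.820e-03) = 7.49e-05.

K_a = 7.49e-05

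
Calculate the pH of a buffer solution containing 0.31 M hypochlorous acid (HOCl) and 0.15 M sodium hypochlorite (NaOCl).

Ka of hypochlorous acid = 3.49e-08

pKa = -log(3.49e-08) = 7.46. pH = pKa + log([A⁻]/[HA]) = 7.46 + log(0.15/0.31)

pH = 7.14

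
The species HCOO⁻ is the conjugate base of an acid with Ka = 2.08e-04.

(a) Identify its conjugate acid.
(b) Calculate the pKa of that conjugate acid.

(a) The conjugate acid is formed by adding one H⁺ to HCOO⁻, giving HCOOH. (b) pKa = -log(Ka) = -log(2.08e-04) = 3.68.

Conjugate acid: HCOOH; pK_a = 3.68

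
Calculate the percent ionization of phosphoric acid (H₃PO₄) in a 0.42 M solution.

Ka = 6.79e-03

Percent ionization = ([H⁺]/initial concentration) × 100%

Using Ka equilibrium: x² + Ka×x - Ka×C = 0. Solving: [H⁺] = 5.0115e-02. Percent = (5.0115e-02/0.42) × 100

Percent ionization = 11.9%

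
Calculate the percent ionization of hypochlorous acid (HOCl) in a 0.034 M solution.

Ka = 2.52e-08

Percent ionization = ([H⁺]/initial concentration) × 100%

Using Ka equilibrium: x² + Ka×x - Ka×C = 0. Solving: [H⁺] = 2.9259e-05. Percent = (2.9259e-05/0.034) × 100

Percent ionization = 0.0861%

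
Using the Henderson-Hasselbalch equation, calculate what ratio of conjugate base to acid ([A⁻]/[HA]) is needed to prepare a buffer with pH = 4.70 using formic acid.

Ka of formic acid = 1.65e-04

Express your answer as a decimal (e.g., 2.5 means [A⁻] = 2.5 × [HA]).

pKa = -log(1.65e-04) = 3.7825. pH = pKa + log([A⁻]/[HA]), so log([A⁻]/[HA]) = pH − pKa = 4.70 − 3.7825 = 0.9175. [A⁻]/[HA] = 10^(0.9175) = 8.27

[A⁻]/[HA] = 8.27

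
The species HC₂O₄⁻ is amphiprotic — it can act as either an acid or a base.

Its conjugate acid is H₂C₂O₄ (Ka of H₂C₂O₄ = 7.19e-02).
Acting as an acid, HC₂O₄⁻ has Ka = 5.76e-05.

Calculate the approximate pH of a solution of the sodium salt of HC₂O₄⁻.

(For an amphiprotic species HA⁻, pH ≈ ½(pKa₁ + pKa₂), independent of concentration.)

pKa₁ = -log(7.19e-02) = 1.14; pKa₂ = -log(5.76e-05) = 4.24. For an amphiprotic species, pH ≈ ½(pKa₁ + pKa₂) = ½(1.14 + 4.24) = 2.69.

pH = 2.69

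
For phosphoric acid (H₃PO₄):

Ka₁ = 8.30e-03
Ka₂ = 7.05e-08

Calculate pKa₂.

pKa₂ = -log(Ka₂) = -log(7.05e-08) = 7.15.

pK_{a2} = 7.15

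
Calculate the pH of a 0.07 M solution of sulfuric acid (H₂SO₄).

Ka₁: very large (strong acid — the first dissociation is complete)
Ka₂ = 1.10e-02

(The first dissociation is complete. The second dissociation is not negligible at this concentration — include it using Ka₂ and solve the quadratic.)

First dissociation is complete: [H⁺]₀ = [HSO₄⁻]₀ = C = 0.07 M. Second dissociation HSO₄⁻ ⇌ H⁺ + SO₄²⁻: let x = [SO₄²⁻]. Ka₂ = (C + x)·x / (C − x) = 1.10e-02 → x² + (C + Ka₂)·x − Ka₂·C = 0 → x² + 0.08100·x − 7.700e-04 = 0. x = (−0.08100 + √(0.08100² + 4 × 7.700e-04)) / 2 = 8.5943e-03 M. [H⁺] = C + x = 0.07 + 8.5943e-03 = 7.8594e-02 M. pH = -log(7.8594e-02) = 1.10.

pH = 1.10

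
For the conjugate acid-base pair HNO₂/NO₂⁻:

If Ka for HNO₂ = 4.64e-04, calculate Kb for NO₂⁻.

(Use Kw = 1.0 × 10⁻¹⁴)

For a conjugate pair Ka × Kb = Kw, so Kb = Kw/Ka = 1.0 × 10⁻¹⁴ / 4.64e-04 = 2.16e-11.

K_b = 2.16e-11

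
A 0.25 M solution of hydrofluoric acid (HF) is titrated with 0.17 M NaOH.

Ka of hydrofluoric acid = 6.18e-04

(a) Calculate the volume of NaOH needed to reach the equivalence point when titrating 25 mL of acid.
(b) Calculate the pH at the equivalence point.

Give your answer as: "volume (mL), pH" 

moles acid = 0.25 × 25/1000 = 0.00625 mol; V_base = moles/0.17 × 1000 = 36.8 mL. At equivalence only the conjugate base is present: [A⁻] = 0.00625/0.062 = 1.0119e-01 M. Kb = Kw/Ka = 1.62e-11; [OH⁻] = √(Kb × [A⁻]) = 1.2796e-06; pOH = 5.89; pH = 14 - pOH = 8.11.

V = 36.8 mL, pH = 8.11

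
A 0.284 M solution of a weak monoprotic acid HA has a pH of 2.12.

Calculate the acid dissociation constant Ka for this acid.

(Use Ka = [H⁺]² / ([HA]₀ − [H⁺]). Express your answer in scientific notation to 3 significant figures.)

[H⁺] = 10^(−pH) = 10^(−2.12) = 7.586e-03 M. For HA ⇌ H⁺ + A⁻, Ka = [H⁺][A⁻]/[HA] = [H⁺]² / ([HA]₀ − [H⁺]) = (7.586e-03)² / (0.284 − 7.586e-03) = 2.08e-04.

K_a = 2.08e-04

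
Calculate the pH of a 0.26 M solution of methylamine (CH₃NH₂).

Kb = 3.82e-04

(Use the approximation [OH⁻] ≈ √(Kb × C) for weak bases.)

[OH⁻] = √(Kb × C) = √(3.82e-04 × 0.26) = 9.9659e-03. pOH = 2.00, pH = 14 - pOH

pH = 12.00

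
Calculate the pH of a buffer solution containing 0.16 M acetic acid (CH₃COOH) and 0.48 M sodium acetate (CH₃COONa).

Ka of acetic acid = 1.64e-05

pKa = -log(1.64e-05) = 4.79. pH = pKa + log([A⁻]/[HA]) = 4.79 + log(0.48/0.16)

pH = 5.26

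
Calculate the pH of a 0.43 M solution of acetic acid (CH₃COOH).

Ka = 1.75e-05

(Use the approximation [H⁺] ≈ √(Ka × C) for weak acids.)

[H⁺] = √(Ka × C) = √(1.75e-05 × 0.43) = 2.7432e-03. pH = -log(2.7432e-03)

pH = 2.56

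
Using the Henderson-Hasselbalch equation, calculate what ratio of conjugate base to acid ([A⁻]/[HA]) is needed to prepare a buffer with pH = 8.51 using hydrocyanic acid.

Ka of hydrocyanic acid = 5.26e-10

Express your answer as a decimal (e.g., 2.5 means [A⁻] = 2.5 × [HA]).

pKa = -log(5.26e-10) = 9.2790. pH = pKa + log([A⁻]/[HA]), so log([A⁻]/[HA]) = pH − pKa = 8.51 − 9.2790 = -0.7690. [A⁻]/[HA] = 10^(-0.7690) = 0.170

[A⁻]/[HA] = 0.170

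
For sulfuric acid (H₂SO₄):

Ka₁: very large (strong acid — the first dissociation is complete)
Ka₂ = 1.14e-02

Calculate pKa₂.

pKa₂ = -log(Ka₂) = -log(1.14e-02) = 1.94.

pK_{a2} = 1.94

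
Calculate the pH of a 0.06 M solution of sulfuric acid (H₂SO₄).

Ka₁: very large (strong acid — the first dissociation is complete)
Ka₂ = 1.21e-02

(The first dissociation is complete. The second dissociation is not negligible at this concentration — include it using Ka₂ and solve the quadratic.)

First dissociation is complete: [H⁺]₀ = [HSO₄⁻]₀ = C = 0.06 M. Second dissociation HSO₄⁻ ⇌ H⁺ + SO₄²⁻: let x = [SO₄²⁻]. Ka₂ = (C + x)·x / (C − x) = 1.21e-02 → x² + (C + Ka₂)·x − Ka₂·C = 0 → x² + 0.07210·x − 7.260e-04 = 0. x = (−0.07210 + √(0.07210² + 4 × 7.260e-04)) / 2 = 8.9567e-03 M. [H⁺] = C + x = 0.06 + 8.9567e-03 = 6.8957e-02 M. pH = -log(6.8957e-02) = 1.16.

pH = 1.16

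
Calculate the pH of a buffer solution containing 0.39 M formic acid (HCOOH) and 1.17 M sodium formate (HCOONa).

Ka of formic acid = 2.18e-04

pKa = -log(2.18e-04) = 3.66. pH = pKa + log([A⁻]/[HA]) = 3.66 + log(1.17/0.39)

pH = 4.14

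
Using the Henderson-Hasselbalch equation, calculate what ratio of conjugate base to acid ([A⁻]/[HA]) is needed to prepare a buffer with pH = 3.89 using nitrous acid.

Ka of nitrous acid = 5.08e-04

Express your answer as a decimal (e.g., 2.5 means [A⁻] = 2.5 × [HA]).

pKa = -log(5.08e-04) = 3.2941. pH = pKa + log([A⁻]/[HA]), so log([A⁻]/[HA]) = pH − pKa = 3.89 − 3.2941 = 0.5959. [A⁻]/[HA] = 10^(0.5959) = 3.94

[A⁻]/[HA] = 3.94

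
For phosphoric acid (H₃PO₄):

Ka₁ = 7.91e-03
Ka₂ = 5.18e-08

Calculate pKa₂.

pKa₂ = -log(Ka₂) = -log(5.18e-08) = 7.29.

pK_{a2} = 7.29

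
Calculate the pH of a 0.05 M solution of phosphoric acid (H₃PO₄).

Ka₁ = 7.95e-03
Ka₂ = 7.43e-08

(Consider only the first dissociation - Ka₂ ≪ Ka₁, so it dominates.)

First dissociation dominates. From Ka₁ = [H⁺][HA⁻]/[H₂A], x² + Ka₁·x − Ka₁·C = 0 with C = 0.05 M and Ka₁ = 7.95e-03. Solving: [H⁺] = (−Ka₁ + √(Ka₁² + 4·Ka₁·C)) / 2 = 1.6355e-02 M. pH = -log(1.6355e-02) = 1.79.

pH = 1.79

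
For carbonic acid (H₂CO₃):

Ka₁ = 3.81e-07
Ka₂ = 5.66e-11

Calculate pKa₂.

pKa₂ = -log(Ka₂) = -log(5.66e-11) = 10.25.

pK_{a2} = 10.25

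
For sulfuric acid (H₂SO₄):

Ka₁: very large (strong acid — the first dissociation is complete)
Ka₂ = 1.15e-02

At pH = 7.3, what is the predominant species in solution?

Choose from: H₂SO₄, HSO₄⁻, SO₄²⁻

The first dissociation is complete, so H₂SO₄ itself is never the predominant species in water; pKa₂ = -log(1.15e-02) = 1.94. For a polyprotic acid the predominant species crosses at each pKa: below pKa_n the protonated form dominates, above it the deprotonated form does. At pH = 7.3, the predominant species is SO₄²⁻.

SO₄²⁻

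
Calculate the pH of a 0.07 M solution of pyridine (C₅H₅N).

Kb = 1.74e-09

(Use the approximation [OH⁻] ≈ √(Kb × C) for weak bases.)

[OH⁻] = √(Kb × C) = √(1.74e-09 × 0.07) = 1.1036e-05. pOH = 4.96, pH = 14 - pOH

pH = 9.04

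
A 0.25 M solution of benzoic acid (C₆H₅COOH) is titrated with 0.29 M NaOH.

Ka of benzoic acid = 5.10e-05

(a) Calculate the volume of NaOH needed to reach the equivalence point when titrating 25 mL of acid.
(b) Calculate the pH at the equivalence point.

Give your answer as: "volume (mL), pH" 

moles acid = 0.25 × 25/1000 = 0.00625 mol; V_base = moles/0.29 × 1000 = 21.6 mL. At equivalence only the conjugate base is present: [A⁻] = 0.00625/0.047 = 1.3426e-01 M. Kb = Kw/Ka = 1.96e-10; [OH⁻] = √(Kb × [A⁻]) = 5.1308e-06; pOH = 5.29; pH = 14 - pOH = 8.71.

V = 21.6 mL, pH = 8.71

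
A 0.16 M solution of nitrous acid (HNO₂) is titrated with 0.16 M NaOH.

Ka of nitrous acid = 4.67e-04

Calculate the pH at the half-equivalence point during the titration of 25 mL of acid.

At half-equivalence [HA] = [A⁻], so Henderson-Hasselbalch gives pH = pKa = -log(4.67e-04) = 3.33.

pH = pKa = 3.33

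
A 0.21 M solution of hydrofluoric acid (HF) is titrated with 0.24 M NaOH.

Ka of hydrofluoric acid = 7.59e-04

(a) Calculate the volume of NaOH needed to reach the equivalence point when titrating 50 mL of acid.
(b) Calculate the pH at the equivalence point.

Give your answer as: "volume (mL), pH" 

moles acid = 0.21 × 50/1000 = 0.0105 mol; V_base = moles/0.24 × 1000 = 43.8 mL. At equivalence only the conjugate base is present: [A⁻] = 0.0105/0.094 = 1.1200e-01 M. Kb = Kw/Ka = 1.32e-11; [OH⁻] = √(Kb × [A⁻]) = 1.2148e-06; pOH = 5.92; pH = 14 - pOH = 8.08.

V = 43.8 mL, pH = 8.08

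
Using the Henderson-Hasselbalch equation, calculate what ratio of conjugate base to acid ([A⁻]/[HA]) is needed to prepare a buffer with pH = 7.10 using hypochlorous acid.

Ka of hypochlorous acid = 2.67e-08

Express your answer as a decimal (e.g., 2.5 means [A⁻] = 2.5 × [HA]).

pKa = -log(2.67e-08) = 7.5735. pH = pKa + log([A⁻]/[HA]), so log([A⁻]/[HA]) = pH − pKa = 7.10 − 7.5735 = -0.4735. [A⁻]/[HA] = 10^(-0.4735) = 0.336

[A⁻]/[HA] = 0.336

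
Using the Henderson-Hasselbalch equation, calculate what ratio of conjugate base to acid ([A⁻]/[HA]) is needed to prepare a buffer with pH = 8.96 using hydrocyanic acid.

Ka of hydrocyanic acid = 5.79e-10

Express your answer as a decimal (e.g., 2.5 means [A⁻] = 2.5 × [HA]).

pKa = -log(5.79e-10) = 9.2373. pH = pKa + log([A⁻]/[HA]), so log([A⁻]/[HA]) = pH − pKa = 8.96 − 9.2373 = -0.2773. [A⁻]/[HA] = 10^(-0.2773) = 0.528

[A⁻]/[HA] = 0.528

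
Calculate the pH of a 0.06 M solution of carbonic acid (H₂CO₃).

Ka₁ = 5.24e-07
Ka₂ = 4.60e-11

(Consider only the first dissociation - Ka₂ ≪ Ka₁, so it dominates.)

First dissociation dominates. From Ka₁ = [H⁺][HA⁻]/[H₂A], x² + Ka₁·x − Ka₁·C = 0 with C = 0.06 M and Ka₁ = 5.24e-07. Solving: [H⁺] = (−Ka₁ + √(Ka₁² + 4·Ka₁·C)) / 2 = 1.7705e-04 M. pH = -log(1.7705e-04) = 3.75.

pH = 3.75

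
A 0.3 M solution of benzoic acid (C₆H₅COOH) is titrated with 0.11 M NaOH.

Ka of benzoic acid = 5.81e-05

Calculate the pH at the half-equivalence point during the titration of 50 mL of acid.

At half-equivalence [HA] = [A⁻], so Henderson-Hasselbalch gives pH = pKa = -log(5.81e-05) = 4.24.

pH = pKa = 4.24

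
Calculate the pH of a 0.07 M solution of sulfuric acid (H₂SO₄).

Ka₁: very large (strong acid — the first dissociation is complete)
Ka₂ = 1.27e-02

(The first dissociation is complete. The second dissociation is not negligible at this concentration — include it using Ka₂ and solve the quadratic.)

First dissociation is complete: [H⁺]₀ = [HSO₄⁻]₀ = C = 0.07 M. Second dissociation HSO₄⁻ ⇌ H⁺ + SO₄²⁻: let x = [SO₄²⁻]. Ka₂ = (C + x)·x / (C − x) = 1.27e-02 → x² + (C + Ka₂)·x − Ka₂·C = 0 → x² + 0.08270·x − 8.890e-04 = 0. x = (−0.08270 + √(0.08270² + 4 × 8.890e-04)) / 2 = 9.6286e-03 M. [H⁺] = C + x = 0.07 + 9.6286e-03 = 7.9629e-02 M. pH = -log(7.9629e-02) = 1.10.

pH = 1.10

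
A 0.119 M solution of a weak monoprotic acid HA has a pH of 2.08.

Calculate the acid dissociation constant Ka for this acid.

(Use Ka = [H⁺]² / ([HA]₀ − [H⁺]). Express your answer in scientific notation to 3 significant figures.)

[H⁺] = 10^(−pH) = 10^(−2.08) = 8.318e-03 M. For HA ⇌ H⁺ + A⁻, Ka = [H⁺][A⁻]/[HA] = [H⁺]² / ([HA]₀ − [H⁺]) = (8.318e-03)² / (0.119 − 8.318e-03) = 6.25e-04.

K_a = 6.25e-04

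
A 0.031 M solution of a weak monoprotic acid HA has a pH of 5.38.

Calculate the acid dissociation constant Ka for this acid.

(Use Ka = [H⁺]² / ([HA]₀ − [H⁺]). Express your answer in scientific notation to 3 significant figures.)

[H⁺] = 10^(−pH) = 10^(−5.38) = 4.169e-06 M. For HA ⇌ H⁺ + A⁻, Ka = [H⁺][A⁻]/[HA] = [H⁺]² / ([HA]₀ − [H⁺]) = (4.169e-06)² / (0.031 − 4.169e-06) = 5.61e-10.

K_a = 5.61e-10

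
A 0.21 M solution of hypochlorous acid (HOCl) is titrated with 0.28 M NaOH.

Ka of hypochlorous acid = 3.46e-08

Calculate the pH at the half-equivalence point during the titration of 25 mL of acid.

At half-equivalence [HA] = [A⁻], so Henderson-Hasselbalch gives pH = pKa = -log(3.46e-08) = 7.46.

pH = pKa = 7.46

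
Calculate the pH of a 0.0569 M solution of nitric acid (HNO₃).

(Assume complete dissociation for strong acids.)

[H⁺] = 0.0569 M for strong acid. pH = -log[H⁺] = -log(0.0569)

pH = 1.24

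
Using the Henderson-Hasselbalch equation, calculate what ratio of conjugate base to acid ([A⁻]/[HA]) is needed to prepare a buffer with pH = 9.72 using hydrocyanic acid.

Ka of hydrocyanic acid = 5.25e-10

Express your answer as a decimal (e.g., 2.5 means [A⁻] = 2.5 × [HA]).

pKa = -log(5.25e-10) = 9.2798. pH = pKa + log([A⁻]/[HA]), so log([A⁻]/[HA]) = pH − pKa = 9.72 − 9.2798 = 0.4402. [A⁻]/[HA] = 10^(0.4402) = 2.76

[A⁻]/[HA] = 2.76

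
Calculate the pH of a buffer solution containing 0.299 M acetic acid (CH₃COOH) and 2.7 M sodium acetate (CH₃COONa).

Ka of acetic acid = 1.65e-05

pKa = -log(1.65e-05) = 4.78. pH = pKa + log([A⁻]/[HA]) = 4.78 + log(2.7/0.299)

pH = 5.74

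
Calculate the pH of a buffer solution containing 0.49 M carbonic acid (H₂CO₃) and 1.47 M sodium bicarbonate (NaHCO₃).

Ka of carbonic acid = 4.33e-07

pKa = -log(4.33e-07) = 6.36. pH = pKa + log([A⁻]/[HA]) = 6.36 + log(1.47/0.49)

pH = 6.84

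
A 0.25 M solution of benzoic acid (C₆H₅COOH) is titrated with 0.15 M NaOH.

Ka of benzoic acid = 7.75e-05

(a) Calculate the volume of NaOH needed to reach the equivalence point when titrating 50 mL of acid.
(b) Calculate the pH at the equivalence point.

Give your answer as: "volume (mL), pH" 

moles acid = 0.25 × 50/1000 = 0.0125 mol; V_base = moles/0.15 × 1000 = 83.3 mL. At equivalence only the conjugate base is present: [A⁻] = 0.0125/0.133 = 9.3750e-02 M. Kb = Kw/Ka = 1.29e-10; [OH⁻] = √(Kb × [A⁻]) = 3.4780e-06; pOH = 5.46; pH = 14 - pOH = 8.54.

V = 83.3 mL, pH = 8.54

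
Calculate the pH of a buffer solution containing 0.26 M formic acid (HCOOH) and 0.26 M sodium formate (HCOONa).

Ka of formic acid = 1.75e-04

pKa = -log(1.75e-04) = 3.76. pH = pKa + log([A⁻]/[HA]) = 3.76 + log(0.26/0.26)

pH = 3.76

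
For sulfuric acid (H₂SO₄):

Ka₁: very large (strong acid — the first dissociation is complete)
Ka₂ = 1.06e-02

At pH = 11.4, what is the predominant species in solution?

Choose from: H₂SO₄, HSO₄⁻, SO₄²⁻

The first dissociation is complete, so H₂SO₄ itself is never the predominant species in water; pKa₂ = -log(1.06e-02) = 1.97. For a polyprotic acid the predominant species crosses at each pKa: below pKa_n the protonated form dominates, above it the deprotonated form does. At pH = 11.4, the predominant species is SO₄²⁻.

SO₄²⁻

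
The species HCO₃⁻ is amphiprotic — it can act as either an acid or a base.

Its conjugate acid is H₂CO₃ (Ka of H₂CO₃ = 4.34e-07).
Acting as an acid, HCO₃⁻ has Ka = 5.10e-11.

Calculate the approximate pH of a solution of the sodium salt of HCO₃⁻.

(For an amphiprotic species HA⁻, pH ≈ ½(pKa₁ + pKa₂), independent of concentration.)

pKa₁ = -log(4.34e-07) = 6.36; pKa₂ = -log(5.10e-11) = 10.29. For an amphiprotic species, pH ≈ ½(pKa₁ + pKa₂) = ½(6.36 + 10.29) = 8.33.

pH = 8.33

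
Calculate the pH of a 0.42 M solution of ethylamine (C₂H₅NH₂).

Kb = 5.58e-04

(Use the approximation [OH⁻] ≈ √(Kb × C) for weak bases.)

[OH⁻] = √(Kb × C) = √(5.58e-04 × 0.42) = 1.5309e-02. pOH = 1.82, pH = 14 - pOH

pH = 12.18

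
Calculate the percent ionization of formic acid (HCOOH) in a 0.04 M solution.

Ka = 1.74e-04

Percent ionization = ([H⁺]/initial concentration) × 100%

Using Ka equilibrium: x² + Ka×x - Ka×C = 0. Solving: [H⁺] = 2.5526e-03. Percent = (2.5526e-03/0.04) × 100

Percent ionization = 6.38%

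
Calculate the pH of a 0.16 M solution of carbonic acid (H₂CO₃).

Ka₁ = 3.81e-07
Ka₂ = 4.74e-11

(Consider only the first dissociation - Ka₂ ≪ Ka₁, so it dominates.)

First dissociation dominates. From Ka₁ = [H⁺][HA⁻]/[H₂A], x² + Ka₁·x − Ka₁·C = 0 with C = 0.16 M and Ka₁ = 3.81e-07. Solving: [H⁺] = (−Ka₁ + √(Ka₁² + 4·Ka₁·C)) / 2 = 2.4671e-04 M. pH = -log(2.4671e-04) = 3.61.

pH = 3.61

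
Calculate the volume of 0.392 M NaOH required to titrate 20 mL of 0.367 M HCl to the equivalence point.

At equivalence: moles acid = moles base. moles HCl = 0.367 × 20/1000 = 0.00734 mol. V_base = moles / 0.392 × 1000 = 18.7 mL.

V_{base} = 18.7 mL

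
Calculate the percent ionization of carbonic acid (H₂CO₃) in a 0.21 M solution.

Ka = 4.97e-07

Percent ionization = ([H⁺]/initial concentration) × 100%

Using Ka equilibrium: x² + Ka×x - Ka×C = 0. Solving: [H⁺] = 3.2282e-04. Percent = (3.2282e-04/0.21) × 100

Percent ionization = 0.154%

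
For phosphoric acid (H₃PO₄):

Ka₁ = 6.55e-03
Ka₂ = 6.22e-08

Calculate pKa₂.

pKa₂ = -log(Ka₂) = -log(6.22e-08) = 7.21.

pK_{a2} = 7.21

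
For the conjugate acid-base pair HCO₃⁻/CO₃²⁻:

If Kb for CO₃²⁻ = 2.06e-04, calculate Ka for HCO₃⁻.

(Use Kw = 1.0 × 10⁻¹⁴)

For a conjugate pair Ka × Kb = Kw, so Ka = Kw/Kb = 1.0 × 10⁻¹⁴ / 2.06e-04 = 4.85e-11.

K_a = 4.85e-11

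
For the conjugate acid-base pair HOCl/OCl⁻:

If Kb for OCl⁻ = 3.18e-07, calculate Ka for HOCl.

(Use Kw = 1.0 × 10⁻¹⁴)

For a conjugate pair Ka × Kb = Kw, so Ka = Kw/Kb = 1.0 × 10⁻¹⁴ / 3.18e-07 = 3.14e-08.

K_a = 3.14e-08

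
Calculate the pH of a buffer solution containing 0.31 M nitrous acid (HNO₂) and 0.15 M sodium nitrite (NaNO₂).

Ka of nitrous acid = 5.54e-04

pKa = -log(5.54e-04) = 3.26. pH = pKa + log([A⁻]/[HA]) = 3.26 + log(0.15/0.31)

pH = 2.94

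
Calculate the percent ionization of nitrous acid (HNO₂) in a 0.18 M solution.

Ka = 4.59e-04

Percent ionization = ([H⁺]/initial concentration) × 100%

Using Ka equilibrium: x² + Ka×x - Ka×C = 0. Solving: [H⁺] = 8.8630e-03. Percent = (8.8630e-03/0.18) × 100

Percent ionization = 4.92%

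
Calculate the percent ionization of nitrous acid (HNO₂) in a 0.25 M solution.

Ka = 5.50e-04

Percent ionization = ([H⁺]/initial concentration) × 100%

Using Ka equilibrium: x² + Ka×x - Ka×C = 0. Solving: [H⁺] = 1.1454e-02. Percent = (1.1454e-02/0.25) × 100

Percent ionization = 4.58%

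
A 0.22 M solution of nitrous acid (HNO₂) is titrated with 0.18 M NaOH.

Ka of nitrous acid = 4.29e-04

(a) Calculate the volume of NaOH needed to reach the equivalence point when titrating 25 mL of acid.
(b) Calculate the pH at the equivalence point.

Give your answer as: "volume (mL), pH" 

moles acid = 0.22 × 25/1000 = 0.0055 mol; V_base = moles/0.18 × 1000 = 30.6 mL. At equivalence only the conjugate base is present: [A⁻] = 0.0055/0.056 = 9.9000e-02 M. Kb = Kw/Ka = 2.33e-11; [OH⁻] = √(Kb × [A⁻]) = 1.5191e-06; pOH = 5.82; pH = 14 - pOH = 8.18.

V = 30.6 mL, pH = 8.18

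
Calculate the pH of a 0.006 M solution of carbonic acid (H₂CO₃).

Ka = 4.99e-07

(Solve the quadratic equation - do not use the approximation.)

x² + Ka×x - Ka×C = 0. Using quadratic formula: [H⁺] = 5.4469e-05

pH = 4.26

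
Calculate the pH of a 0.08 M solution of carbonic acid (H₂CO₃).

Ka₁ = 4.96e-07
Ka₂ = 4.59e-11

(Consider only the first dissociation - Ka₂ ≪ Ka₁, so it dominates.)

First dissociation dominates. From Ka₁ = [H⁺][HA⁻]/[H₂A], x² + Ka₁·x − Ka₁·C = 0 with C = 0.08 M and Ka₁ = 4.96e-07. Solving: [H⁺] = (−Ka₁ + √(Ka₁² + 4·Ka₁·C)) / 2 = 1.9895e-04 M. pH = -log(1.9895e-04) = 3.70.

pH = 3.70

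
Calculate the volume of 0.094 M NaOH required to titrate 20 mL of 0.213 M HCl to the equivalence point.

At equivalence: moles acid = moles base. moles HCl = 0.213 × 20/1000 = 0.00426 mol. V_base = moles / 0.094 × 1000 = 45.3 mL.

V_{base} = 45.3 mL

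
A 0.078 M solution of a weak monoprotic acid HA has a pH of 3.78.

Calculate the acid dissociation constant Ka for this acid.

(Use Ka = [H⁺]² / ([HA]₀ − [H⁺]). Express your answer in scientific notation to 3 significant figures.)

[H⁺] = 10^(−pH) = 10^(−3.78) = 1.660e-04 M. For HA ⇌ H⁺ + A⁻, Ka = [H⁺][A⁻]/[HA] = [H⁺]² / ([HA]₀ − [H⁺]) = (1.660e-04)² / (0.078 − 1.660e-04) = 3.54e-07.

K_a = 3.54e-07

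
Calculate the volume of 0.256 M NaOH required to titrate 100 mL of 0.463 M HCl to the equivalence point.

At equivalence: moles acid = moles base. moles HCl = 0.463 × 100/1000 = 0.0463 mol. V_base = moles / 0.256 × 1000 = 180.9 mL.

V_{base} = 180.9 mL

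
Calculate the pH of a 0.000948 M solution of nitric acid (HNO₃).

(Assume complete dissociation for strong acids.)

[H⁺] = 0.000948 M for strong acid. pH = -log[H⁺] = -log(0.000948)

pH = 3.02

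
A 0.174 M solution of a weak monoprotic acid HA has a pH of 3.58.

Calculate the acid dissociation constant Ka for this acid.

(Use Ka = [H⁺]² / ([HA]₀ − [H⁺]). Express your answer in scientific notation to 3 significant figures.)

[H⁺] = 10^(−pH) = 10^(−3.58) = 2.630e-04 M. For HA ⇌ H⁺ + A⁻, Ka = [H⁺][A⁻]/[HA] = [H⁺]² / ([HA]₀ − [H⁺]) = (2.630e-04)² / (0.174 − 2.630e-04) = 3.98e-07.

K_a = 3.98e-07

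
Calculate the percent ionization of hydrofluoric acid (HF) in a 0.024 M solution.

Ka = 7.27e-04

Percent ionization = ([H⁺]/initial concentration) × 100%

Using Ka equilibrium: x² + Ka×x - Ka×C = 0. Solving: [H⁺] = 3.8294e-03. Percent = (3.8294e-03/0.024) × 100

Percent ionization = 16%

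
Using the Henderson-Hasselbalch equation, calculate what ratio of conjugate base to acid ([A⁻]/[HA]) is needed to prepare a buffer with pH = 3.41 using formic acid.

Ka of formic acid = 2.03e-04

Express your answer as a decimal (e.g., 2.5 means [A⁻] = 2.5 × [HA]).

pKa = -log(2.03e-04) = 3.6925. pH = pKa + log([A⁻]/[HA]), so log([A⁻]/[HA]) = pH − pKa = 3.41 − 3.6925 = -0.2825. [A⁻]/[HA] = 10^(-0.2825) = 0.522

[A⁻]/[HA] = 0.522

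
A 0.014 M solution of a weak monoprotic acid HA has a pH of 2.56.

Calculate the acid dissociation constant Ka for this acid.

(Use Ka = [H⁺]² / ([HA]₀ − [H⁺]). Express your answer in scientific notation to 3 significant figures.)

[H⁺] = 10^(−pH) = 10^(−2.56) = 2.754e-03 M. For HA ⇌ H⁺ + A⁻, Ka = [H⁺][A⁻]/[HA] = [H⁺]² / ([HA]₀ − [H⁺]) = (2.754e-03)² / (0.014 − 2.754e-03) = 6.75e-04.

K_a = 6.75e-04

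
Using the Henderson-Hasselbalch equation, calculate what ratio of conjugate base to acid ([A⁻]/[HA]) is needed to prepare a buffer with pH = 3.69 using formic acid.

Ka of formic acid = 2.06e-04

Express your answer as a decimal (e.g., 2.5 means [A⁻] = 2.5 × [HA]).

pKa = -log(2.06e-04) = 3.6861. pH = pKa + log([A⁻]/[HA]), so log([A⁻]/[HA]) = pH − pKa = 3.69 − 3.6861 = 0.0039. [A⁻]/[HA] = 10^(0.0039) = 1.01

[A⁻]/[HA] = 1.01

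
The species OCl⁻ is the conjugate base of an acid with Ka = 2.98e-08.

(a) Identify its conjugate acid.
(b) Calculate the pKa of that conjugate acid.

(a) The conjugate acid is formed by adding one H⁺ to OCl⁻, giving HOCl. (b) pKa = -log(Ka) = -log(2.98e-08) = 7.53.

Conjugate acid: HOCl; pK_a = 7.53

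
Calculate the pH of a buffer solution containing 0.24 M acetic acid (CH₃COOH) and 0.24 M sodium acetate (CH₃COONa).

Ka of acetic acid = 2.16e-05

pKa = -log(2.16e-05) = 4.67. pH = pKa + log([A⁻]/[HA]) = 4.67 + log(0.24/0.24)

pH = 4.67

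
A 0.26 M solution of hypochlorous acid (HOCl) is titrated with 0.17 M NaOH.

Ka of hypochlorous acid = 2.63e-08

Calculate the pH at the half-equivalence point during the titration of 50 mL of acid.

At half-equivalence [HA] = [A⁻], so Henderson-Hasselbalch gives pH = pKa = -log(2.63e-08) = 7.58.

pH = pKa = 7.58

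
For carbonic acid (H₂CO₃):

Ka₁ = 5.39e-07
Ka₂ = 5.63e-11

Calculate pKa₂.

pKa₂ = -log(Ka₂) = -log(5.63e-11) = 10.25.

pK_{a2} = 10.25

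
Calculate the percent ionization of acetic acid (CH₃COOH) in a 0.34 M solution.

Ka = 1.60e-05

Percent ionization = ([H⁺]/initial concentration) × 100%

Using Ka equilibrium: x² + Ka×x - Ka×C = 0. Solving: [H⁺] = 2.3244e-03. Percent = (2.3244e-03/0.34) × 100

Percent ionization = 0.684%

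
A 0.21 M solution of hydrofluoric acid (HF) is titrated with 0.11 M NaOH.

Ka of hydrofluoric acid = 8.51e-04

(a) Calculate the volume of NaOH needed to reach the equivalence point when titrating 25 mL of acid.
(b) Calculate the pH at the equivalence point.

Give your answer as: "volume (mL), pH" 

moles acid = 0.21 × 25/1000 = 0.00525 mol; V_base = moles/0.11 × 1000 = 47.7 mL. At equivalence only the conjugate base is present: [A⁻] = 0.00525/0.073 = 7.2188e-02 M. Kb = Kw/Ka = 1.18e-11; [OH⁻] = √(Kb × [A⁻]) = 9.2101e-07; pOH = 6.04; pH = 14 - pOH = 7.96.

V = 47.7 mL, pH = 7.96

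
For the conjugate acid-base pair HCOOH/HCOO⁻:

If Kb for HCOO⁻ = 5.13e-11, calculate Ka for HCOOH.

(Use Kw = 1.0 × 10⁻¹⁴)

For a conjugate pair Ka × Kb = Kw, so Ka = Kw/Kb = 1.0 × 10⁻¹⁴ / 5.13e-11 = 1.95e-04.

K_a = 1.95e-04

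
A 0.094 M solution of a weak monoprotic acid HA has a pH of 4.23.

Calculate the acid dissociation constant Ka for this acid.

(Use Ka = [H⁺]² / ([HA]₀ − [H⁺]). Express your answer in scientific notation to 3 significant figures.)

[H⁺] = 10^(−pH) = 10^(−4.23) = 5.888e-05 M. For HA ⇌ H⁺ + A⁻, Ka = [H⁺][A⁻]/[HA] = [H⁺]² / ([HA]₀ − [H⁺]) = (5.888e-05)² / (0.094 − 5.888e-05) = 3.69e-08.

K_a = 3.69e-08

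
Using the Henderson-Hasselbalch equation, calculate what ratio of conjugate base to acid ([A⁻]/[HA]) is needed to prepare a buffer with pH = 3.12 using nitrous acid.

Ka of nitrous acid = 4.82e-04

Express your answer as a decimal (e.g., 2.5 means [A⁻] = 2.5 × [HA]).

pKa = -log(4.82e-04) = 3.3170. pH = pKa + log([A⁻]/[HA]), so log([A⁻]/[HA]) = pH − pKa = 3.12 − 3.3170 = -0.1970. [A⁻]/[HA] = 10^(-0.1970) = 0.635

[A⁻]/[HA] = 0.635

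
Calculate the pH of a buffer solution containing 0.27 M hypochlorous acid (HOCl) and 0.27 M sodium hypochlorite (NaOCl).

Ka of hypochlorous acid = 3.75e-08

pKa = -log(3.75e-08) = 7.43. pH = pKa + log([A⁻]/[HA]) = 7.43 + log(0.27/0.27)

pH = 7.43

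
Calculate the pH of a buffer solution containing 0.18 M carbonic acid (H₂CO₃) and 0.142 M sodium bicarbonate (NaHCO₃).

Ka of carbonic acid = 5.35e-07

pKa = -log(5.35e-07) = 6.27. pH = pKa + log([A⁻]/[HA]) = 6.27 + log(0.142/0.18)

pH = 6.17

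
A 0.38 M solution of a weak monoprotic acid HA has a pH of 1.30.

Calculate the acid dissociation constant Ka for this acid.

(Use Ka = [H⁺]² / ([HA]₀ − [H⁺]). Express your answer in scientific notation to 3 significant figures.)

[H⁺] = 10^(−pH) = 10^(−1.30) = 5.012e-02 M. For HA ⇌ H⁺ + A⁻, Ka = [H⁺][A⁻]/[HA] = [H⁺]² / ([HA]₀ − [H⁺]) = (5.012e-02)² / (0.38 − 5.012e-02) = 7.61e-03.

K_a = 7.61e-03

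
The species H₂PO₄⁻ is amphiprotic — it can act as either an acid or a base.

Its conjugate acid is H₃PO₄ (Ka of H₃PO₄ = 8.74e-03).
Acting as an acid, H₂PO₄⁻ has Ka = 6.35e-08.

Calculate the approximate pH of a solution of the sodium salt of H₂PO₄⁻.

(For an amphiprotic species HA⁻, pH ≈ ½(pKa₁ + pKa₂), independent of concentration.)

pKa₁ = -log(8.74e-03) = 2.06; pKa₂ = -log(6.35e-08) = 7.20. For an amphiprotic species, pH ≈ ½(pKa₁ + pKa₂) = ½(2.06 + 7.20) = 4.63.

pH = 4.63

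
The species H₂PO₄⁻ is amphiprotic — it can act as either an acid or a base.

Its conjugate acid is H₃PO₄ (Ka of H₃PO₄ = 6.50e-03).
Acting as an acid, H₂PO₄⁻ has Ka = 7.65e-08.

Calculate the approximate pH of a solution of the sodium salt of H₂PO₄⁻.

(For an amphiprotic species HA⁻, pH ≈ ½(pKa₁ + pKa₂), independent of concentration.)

pKa₁ = -log(6.50e-03) = 2.19; pKa₂ = -log(7.65e-08) = 7.12. For an amphiprotic species, pH ≈ ½(pKa₁ + pKa₂) = ½(2.19 + 7.12) = 4.65.

pH = 4.65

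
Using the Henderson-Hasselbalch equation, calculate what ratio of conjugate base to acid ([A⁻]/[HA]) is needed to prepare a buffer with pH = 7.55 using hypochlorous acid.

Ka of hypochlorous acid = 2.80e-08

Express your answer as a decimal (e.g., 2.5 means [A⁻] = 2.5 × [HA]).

pKa = -log(2.80e-08) = 7.5528. pH = pKa + log([A⁻]/[HA]), so log([A⁻]/[HA]) = pH − pKa = 7.55 − 7.5528 = -0.0028. [A⁻]/[HA] = 10^(-0.0028) = 0.993

[A⁻]/[HA] = 0.993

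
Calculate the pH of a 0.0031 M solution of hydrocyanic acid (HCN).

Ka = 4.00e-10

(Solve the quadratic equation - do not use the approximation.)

x² + Ka×x - Ka×C = 0. Using quadratic formula: [H⁺] = 1.1134e-06

pH = 5.95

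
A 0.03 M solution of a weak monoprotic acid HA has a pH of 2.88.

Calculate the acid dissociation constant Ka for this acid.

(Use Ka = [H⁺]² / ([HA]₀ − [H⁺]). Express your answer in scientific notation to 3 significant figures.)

[H⁺] = 10^(−pH) = 10^(−2.88) = 1.318e-03 M. For HA ⇌ H⁺ + A⁻, Ka = [H⁺][A⁻]/[HA] = [H⁺]² / ([HA]₀ − [H⁺]) = (1.318e-03)² / (0.03 − 1.318e-03) = 6.06e-05.

K_a = 6.06e-05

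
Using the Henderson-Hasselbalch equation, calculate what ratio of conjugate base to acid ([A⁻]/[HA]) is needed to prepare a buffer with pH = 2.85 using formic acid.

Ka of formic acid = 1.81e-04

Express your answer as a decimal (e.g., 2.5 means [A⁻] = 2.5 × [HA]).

pKa = -log(1.81e-04) = 3.7423. pH = pKa + log([A⁻]/[HA]), so log([A⁻]/[HA]) = pH − pKa = 2.85 − 3.7423 = -0.8923. [A⁻]/[HA] = 10^(-0.8923) = 0.128

[A⁻]/[HA] = 0.128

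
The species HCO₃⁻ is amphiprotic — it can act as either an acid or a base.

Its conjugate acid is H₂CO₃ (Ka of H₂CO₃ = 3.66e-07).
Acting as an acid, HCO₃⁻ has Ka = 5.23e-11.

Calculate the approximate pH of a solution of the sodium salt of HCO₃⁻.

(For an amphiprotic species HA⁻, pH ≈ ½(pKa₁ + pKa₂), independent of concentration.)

pKa₁ = -log(3.66e-07) = 6.44; pKa₂ = -log(5.23e-11) = 10.28. For an amphiprotic species, pH ≈ ½(pKa₁ + pKa₂) = ½(6.44 + 10.28) = 8.36.

pH = 8.36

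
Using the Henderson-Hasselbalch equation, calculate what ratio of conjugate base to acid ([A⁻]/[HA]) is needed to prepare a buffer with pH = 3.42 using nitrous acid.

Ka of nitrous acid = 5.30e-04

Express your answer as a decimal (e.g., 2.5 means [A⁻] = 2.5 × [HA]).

pKa = -log(5.30e-04) = 3.2757. pH = pKa + log([A⁻]/[HA]), so log([A⁻]/[HA]) = pH − pKa = 3.42 − 3.2757 = 0.1443. [A⁻]/[HA] = 10^(0.1443) = 1.39

[A⁻]/[HA] = 1.39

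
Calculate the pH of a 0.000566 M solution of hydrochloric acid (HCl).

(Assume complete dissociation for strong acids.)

[H⁺] = 0.000566 M for strong acid. pH = -log[H⁺] = -log(0.000566)

pH = 3.25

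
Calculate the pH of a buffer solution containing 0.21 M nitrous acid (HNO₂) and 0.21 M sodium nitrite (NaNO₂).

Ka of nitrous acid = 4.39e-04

pKa = -log(4.39e-04) = 3.36. pH = pKa + log([A⁻]/[HA]) = 3.36 + log(0.21/0.21)

pH = 3.36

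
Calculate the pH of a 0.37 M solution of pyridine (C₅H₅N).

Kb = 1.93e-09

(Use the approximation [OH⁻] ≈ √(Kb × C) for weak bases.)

[OH⁻] = √(Kb × C) = √(1.93e-09 × 0.37) = 2.6723e-05. pOH = 4.57, pH = 14 - pOH

pH = 9.43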